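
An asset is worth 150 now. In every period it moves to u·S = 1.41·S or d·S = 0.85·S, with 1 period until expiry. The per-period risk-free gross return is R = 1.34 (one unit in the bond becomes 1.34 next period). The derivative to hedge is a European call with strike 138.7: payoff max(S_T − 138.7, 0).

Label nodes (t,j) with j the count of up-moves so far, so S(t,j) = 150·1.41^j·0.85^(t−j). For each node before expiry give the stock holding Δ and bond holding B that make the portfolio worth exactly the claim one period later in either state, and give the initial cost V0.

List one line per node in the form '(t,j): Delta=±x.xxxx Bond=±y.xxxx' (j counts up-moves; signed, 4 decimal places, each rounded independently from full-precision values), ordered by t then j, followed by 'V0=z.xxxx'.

(0,0): Delta=0.8667 Bond=-82.4627
V0=47.5373

The replicating-portfolio and risk-neutral prices coincide; use p* = (1.34−0.85)/(1.41−0.85) = 0.8750 for the latter.
At expiry t=1: V(1,0)=0.0000, V(1,1)=72.8000
Node (0,0) S=150.0000: V=(p*·72.8000+(1−p*)·0.0000)/1.34=47.5373; Δ=(72.8000−0.0000)/(211.5000−127.5000)=0.8667; B=V−Δ·S=-82.4627
Self-financing check: at every node Δ·S+B equals the discounted successor values.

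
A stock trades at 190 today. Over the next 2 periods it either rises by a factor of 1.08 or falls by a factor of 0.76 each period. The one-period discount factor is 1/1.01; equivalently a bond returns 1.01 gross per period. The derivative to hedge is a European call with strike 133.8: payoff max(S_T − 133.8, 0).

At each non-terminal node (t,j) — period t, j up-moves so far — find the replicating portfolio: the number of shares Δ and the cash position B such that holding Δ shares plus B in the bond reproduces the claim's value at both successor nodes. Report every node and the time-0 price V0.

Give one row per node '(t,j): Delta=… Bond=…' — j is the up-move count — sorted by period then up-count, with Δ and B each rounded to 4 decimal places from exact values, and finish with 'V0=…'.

Risk-neutral probability p* = (R−d)/(u−d) = (1.01−0.76)/(1.08−0.76) = 0.7812.
At expiry t=2: V(2,0)=0.0000, V(2,1)=22.1520, V(2,2)=87.8160
(1,0): S=144.4000. Δ = (V_up−V_dn)/(S_up−S_dn) = (22.1520−0.0000)/(155.9520−109.7440) = 0.4794. V = [p*·22.1520 + (1−p*)·0.0000]/1.01 = 17.1349. B = V − Δ·S = -52.0901.
(1,1): S=205.2000. Δ = (V_up−V_dn)/(S_up−S_dn) = (87.8160−22.1520)/(221.6160−155.9520) = 1.0000. V = [p*·87.8160 + (1−p*)·22.1520]/1.01 = 72.7248. B = V − Δ·S = -132.4752.
(0,0): S=190.0000. Δ = (V_up−V_dn)/(S_up−S_dn) = (72.7248−17.1349)/(205.2000−144.4000) = 0.9143. V = [p*·72.7248 + (1−p*)·17.1349]/1.01 = 59.9648. B = V − Δ·S = -113.7535.
Root portfolio cost Δ·190+B reproduces V0=59.9648.

(0,0): Delta=0.9143 Bond=-113.7535
(1,0): Delta=0.4794 Bond=-52.0901
(1,1): Delta=1.0000 Bond=-132.4752
V0=59.9648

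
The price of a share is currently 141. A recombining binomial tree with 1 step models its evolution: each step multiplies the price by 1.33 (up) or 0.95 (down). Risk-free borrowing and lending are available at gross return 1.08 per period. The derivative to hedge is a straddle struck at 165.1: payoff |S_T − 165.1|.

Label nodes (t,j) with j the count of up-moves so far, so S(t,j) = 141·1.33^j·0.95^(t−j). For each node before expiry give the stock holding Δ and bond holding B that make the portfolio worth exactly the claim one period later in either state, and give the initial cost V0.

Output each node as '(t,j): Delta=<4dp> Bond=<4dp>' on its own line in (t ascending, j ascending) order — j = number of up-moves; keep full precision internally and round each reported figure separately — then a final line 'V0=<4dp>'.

(0,0): Delta=-0.1627 Bond=49.0278
V0=26.0804

Under the risk-neutral measure, an up-move has probability p* = (R−d)/(u−d) = 0.3421 and values discount at R = 1.08.
At expiry t=1: V(1,0)=31.1500, V(1,1)=22.4300
Node (0,0) S=141.0000: V=(p*·22.4300+(1−p*)·31.1500)/1.08=26.0804; Δ=(22.4300−31.1500)/(187.5300−133.9500)=-0.1627; B=V−Δ·S=49.0278
Check: Δ(0,0)·S0 + B(0,0) = 26.0804 = V0.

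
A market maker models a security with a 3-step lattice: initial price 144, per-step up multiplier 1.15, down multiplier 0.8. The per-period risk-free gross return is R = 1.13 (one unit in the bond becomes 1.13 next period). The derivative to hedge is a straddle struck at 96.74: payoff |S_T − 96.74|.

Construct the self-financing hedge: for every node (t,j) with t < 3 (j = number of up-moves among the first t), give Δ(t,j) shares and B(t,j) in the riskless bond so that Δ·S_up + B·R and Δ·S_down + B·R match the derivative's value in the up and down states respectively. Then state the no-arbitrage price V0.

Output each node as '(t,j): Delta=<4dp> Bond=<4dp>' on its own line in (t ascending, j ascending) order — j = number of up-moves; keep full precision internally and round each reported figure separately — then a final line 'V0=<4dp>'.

No-arbitrage ⇒ martingale measure with p* = (R−d)/(u−d) = 0.9429.
At expiry t=3: V(3,0)=23.0120, V(3,1)=9.2440, V(3,2)=55.6120, V(3,3)=122.2660
Node (2,0) S=92.1600: V=(p*·9.2440+(1−p*)·23.0120)/1.13=8.8768; Δ=(9.2440−23.0120)/(105.9840−73.7280)=-0.4268; B=V−Δ·S=48.2139
Node (2,1) S=132.4800: V=(p*·55.6120+(1−p*)·9.2440)/1.13=46.8694; Δ=(55.6120−9.2440)/(152.3520−105.9840)=1.0000; B=V−Δ·S=-85.6106
Node (2,2) S=190.4400: V=(p*·122.2660+(1−p*)·55.6120)/1.13=104.8294; Δ=(122.2660−55.6120)/(219.0060−152.3520)=1.0000; B=V−Δ·S=-85.6106
Node (1,0) S=115.2000: V=(p*·46.8694+(1−p*)·8.8768)/1.13=39.5561; Δ=(46.8694−8.8768)/(132.4800−92.1600)=0.9423; B=V−Δ·S=-68.9943
Node (1,1) S=165.6000: V=(p*·104.8294+(1−p*)·46.8694)/1.13=89.8384; Δ=(104.8294−46.8694)/(190.4400−132.4800)=1.0000; B=V−Δ·S=-75.7616
Node (0,0) S=144.0000: V=(p*·89.8384+(1−p*)·39.5561)/1.13=76.9603; Δ=(89.8384−39.5561)/(165.6000−115.2000)=0.9977; B=V−Δ·S=-66.7035
The time-0 hedge costs 76.9603, which is the no-arbitrage price.

(0,0): Delta=0.9977 Bond=-66.7035
(1,0): Delta=0.9423 Bond=-68.9943
(1,1): Delta=1.0000 Bond=-75.7616
(2,0): Delta=-0.4268 Bond=48.2139
(2,1): Delta=1.0000 Bond=-85.6106
(2,2): Delta=1.0000 Bond=-85.6106
V0=76.9603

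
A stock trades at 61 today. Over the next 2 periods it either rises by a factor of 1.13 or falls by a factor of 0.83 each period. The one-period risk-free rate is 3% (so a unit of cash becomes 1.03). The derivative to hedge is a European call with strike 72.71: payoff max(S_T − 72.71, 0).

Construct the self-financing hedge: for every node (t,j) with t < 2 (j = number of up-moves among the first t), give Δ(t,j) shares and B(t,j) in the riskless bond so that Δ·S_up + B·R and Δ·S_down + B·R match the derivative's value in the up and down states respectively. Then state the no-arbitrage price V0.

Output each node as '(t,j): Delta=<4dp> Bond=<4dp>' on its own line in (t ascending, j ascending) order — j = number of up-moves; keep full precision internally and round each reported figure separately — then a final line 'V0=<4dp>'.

The replicating-portfolio and risk-neutral prices coincide; use p* = (1.03−0.83)/(1.13−0.83) = 0.6667 for the latter.
Terminal payoffs: V(2,0)=0.0000, V(2,1)=0.0000, V(2,2)=5.1809
(1,0): S=50.6300. Δ = (V_up−V_dn)/(S_up−S_dn) = (0.0000−0.0000)/(57.2119−42.0229) = 0.0000. V = [p*·0.0000 + (1−p*)·0.0000]/1.03 = 0.0000. B = V − Δ·S = 0.0000.
(1,1): S=68.9300. Δ = (V_up−V_dn)/(S_up−S_dn) = (5.1809−0.0000)/(77.8909−57.2119) = 0.2505. V = [p*·5.1809 + (1−p*)·0.0000]/1.03 = 3.3533. B = V − Δ·S = -13.9163.
(0,0): S=61.0000. Δ = (V_up−V_dn)/(S_up−S_dn) = (3.3533−0.0000)/(68.9300−50.6300) = 0.1832. V = [p*·3.3533 + (1−p*)·0.0000]/1.03 = 2.1704. B = V − Δ·S = -9.0073.
Check: Δ(0,0)·S0 + B(0,0) = 2.1704 = V0.

(0,0): Delta=0.1832 Bond=-9.0073
(1,0): Delta=0.0000 Bond=0.0000
(1,1): Delta=0.2505 Bond=-13.9163
V0=2.1704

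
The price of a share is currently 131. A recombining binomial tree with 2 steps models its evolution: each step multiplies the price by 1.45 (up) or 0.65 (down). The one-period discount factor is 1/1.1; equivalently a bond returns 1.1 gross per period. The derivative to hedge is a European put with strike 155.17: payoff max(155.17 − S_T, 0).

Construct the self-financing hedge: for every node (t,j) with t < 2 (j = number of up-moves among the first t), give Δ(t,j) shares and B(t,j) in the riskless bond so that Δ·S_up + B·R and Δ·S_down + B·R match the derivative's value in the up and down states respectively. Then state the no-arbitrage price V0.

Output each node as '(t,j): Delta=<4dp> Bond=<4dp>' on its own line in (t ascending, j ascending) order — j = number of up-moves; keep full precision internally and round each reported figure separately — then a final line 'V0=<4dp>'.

Under the risk-neutral measure, an up-move has probability p* = (R−d)/(u−d) = 0.5625 and values discount at R = 1.1.
At expiry t=2: V(2,0)=99.8225, V(2,1)=31.7025, V(2,2)=0.0000
Node (1,0) S=85.1500: V=(p*·31.7025+(1−p*)·99.8225)/1.1=55.9136; Δ=(31.7025−99.8225)/(123.4675−55.3475)=-1.0000; B=V−Δ·S=141.0636
Node (1,1) S=189.9500: V=(p*·0.0000+(1−p*)·31.7025)/1.1=12.6089; Δ=(0.0000−31.7025)/(275.4275−123.4675)=-0.2086; B=V−Δ·S=52.2371
Node (0,0) S=131.0000: V=(p*·12.6089+(1−p*)·55.9136)/1.1=28.6861; Δ=(12.6089−55.9136)/(189.9500−85.1500)=-0.4132; B=V−Δ·S=82.8170
Check: Δ(0,0)·S0 + B(0,0) = 28.6861 = V0.

(0,0): Delta=-0.4132 Bond=82.8170
(1,0): Delta=-1.0000 Bond=141.0636
(1,1): Delta=-0.2086 Bond=52.2371
V0=28.6861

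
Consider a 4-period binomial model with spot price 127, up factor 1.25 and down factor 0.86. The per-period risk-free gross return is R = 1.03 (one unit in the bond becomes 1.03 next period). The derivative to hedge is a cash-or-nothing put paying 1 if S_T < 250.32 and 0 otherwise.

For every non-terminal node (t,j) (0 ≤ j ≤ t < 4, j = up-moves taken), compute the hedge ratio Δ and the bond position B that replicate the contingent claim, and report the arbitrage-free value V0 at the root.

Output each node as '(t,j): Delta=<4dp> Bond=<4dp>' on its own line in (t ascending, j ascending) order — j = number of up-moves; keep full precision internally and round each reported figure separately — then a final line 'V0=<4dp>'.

No-arbitrage ⇒ martingale measure with p* = (R−d)/(u−d) = 0.4359.
At expiry t=4: V(4,0)=1.0000, V(4,1)=1.0000, V(4,2)=1.0000, V(4,3)=1.0000, V(4,4)=0.0000
(3,0): S=80.7791. Δ = (V_up−V_dn)/(S_up−S_dn) = (1.0000−1.0000)/(100.9739−69.4700) = 0.0000. V = [p*·1.0000 + (1−p*)·1.0000]/1.03 = 0.9709. B = V − Δ·S = 0.9709.
(3,1): S=117.4115. Δ = (V_up−V_dn)/(S_up−S_dn) = (1.0000−1.0000)/(146.7644−100.9739) = 0.0000. V = [p*·1.0000 + (1−p*)·1.0000]/1.03 = 0.9709. B = V − Δ·S = 0.9709.
(3,2): S=170.6562. Δ = (V_up−V_dn)/(S_up−S_dn) = (1.0000−1.0000)/(213.3203−146.7644) = 0.0000. V = [p*·1.0000 + (1−p*)·1.0000]/1.03 = 0.9709. B = V − Δ·S = 0.9709.
(3,3): S=248.0469. Δ = (V_up−V_dn)/(S_up−S_dn) = (0.0000−1.0000)/(310.0586−213.3203) = -0.0103. V = [p*·0.0000 + (1−p*)·1.0000]/1.03 = 0.5477. B = V − Δ·S = 3.1118.
(2,0): S=93.9292. Δ = (V_up−V_dn)/(S_up−S_dn) = (0.9709−0.9709)/(117.4115−80.7791) = 0.0000. V = [p*·0.9709 + (1−p*)·0.9709]/1.03 = 0.9426. B = V − Δ·S = 0.9426.
(2,1): S=136.5250. Δ = (V_up−V_dn)/(S_up−S_dn) = (0.9709−0.9709)/(170.6562−117.4115) = 0.0000. V = [p*·0.9709 + (1−p*)·0.9709]/1.03 = 0.9426. B = V − Δ·S = 0.9426.
(2,2): S=198.4375. Δ = (V_up−V_dn)/(S_up−S_dn) = (0.5477−0.9709)/(248.0469−170.6562) = -0.0055. V = [p*·0.5477 + (1−p*)·0.9709]/1.03 = 0.7635. B = V − Δ·S = 1.8486.
(1,0): S=109.2200. Δ = (V_up−V_dn)/(S_up−S_dn) = (0.9426−0.9426)/(136.5250−93.9292) = 0.0000. V = [p*·0.9426 + (1−p*)·0.9426]/1.03 = 0.9151. B = V − Δ·S = 0.9151.
(1,1): S=158.7500. Δ = (V_up−V_dn)/(S_up−S_dn) = (0.7635−0.9426)/(198.4375−136.5250) = -0.0029. V = [p*·0.7635 + (1−p*)·0.9426]/1.03 = 0.8393. B = V − Δ·S = 1.2986.
(0,0): S=127.0000. Δ = (V_up−V_dn)/(S_up−S_dn) = (0.8393−0.9151)/(158.7500−109.2200) = -0.0015. V = [p*·0.8393 + (1−p*)·0.9151]/1.03 = 0.8564. B = V − Δ·S = 1.0508.
The time-0 hedge costs 0.8564, which is the no-arbitrage price.

(0,0): Delta=-0.0015 Bond=1.0508
(1,0): Delta=0.0000 Bond=0.9151
(1,1): Delta=-0.0029 Bond=1.2986
(2,0): Delta=0.0000 Bond=0.9426
(2,1): Delta=0.0000 Bond=0.9426
(2,2): Delta=-0.0055 Bond=1.8486
(3,0): Delta=0.0000 Bond=0.9709
(3,1): Delta=0.0000 Bond=0.9709
(3,2): Delta=0.0000 Bond=0.9709
(3,3): Delta=-0.0103 Bond=3.1118
V0=0.8564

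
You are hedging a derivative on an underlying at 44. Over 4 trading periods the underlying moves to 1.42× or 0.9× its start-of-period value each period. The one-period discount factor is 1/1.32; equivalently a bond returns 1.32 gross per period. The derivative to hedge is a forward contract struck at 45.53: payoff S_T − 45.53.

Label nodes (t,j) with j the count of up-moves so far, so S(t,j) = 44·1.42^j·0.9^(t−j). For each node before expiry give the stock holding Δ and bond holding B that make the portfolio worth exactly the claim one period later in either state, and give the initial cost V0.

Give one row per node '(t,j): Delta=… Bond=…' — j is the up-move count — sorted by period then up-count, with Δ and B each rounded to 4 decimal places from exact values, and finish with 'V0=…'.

(0,0): Delta=1.0000 Bond=-14.9969
(1,0): Delta=1.0000 Bond=-19.7959
(1,1): Delta=1.0000 Bond=-19.7959
(2,0): Delta=1.0000 Bond=-26.1306
(2,1): Delta=1.0000 Bond=-26.1306
(2,2): Delta=1.0000 Bond=-26.1306
(3,0): Delta=1.0000 Bond=-34.4924
(3,1): Delta=1.0000 Bond=-34.4924
(3,2): Delta=1.0000 Bond=-34.4924
(3,3): Delta=1.0000 Bond=-34.4924
V0=29.0031

Under the risk-neutral measure, an up-move has probability p* = (R−d)/(u−d) = 0.8077 and values discount at R = 1.32.
Payoff layer (t=4): V(4,0)=-16.6616, V(4,1)=0.0179, V(4,2)=26.3345, V(4,3)=67.8562, V(4,4)=133.3682
  t=3,j=0: stock 32.0760 → up 45.5479 (V=0.0179), down 28.8684 (V=-16.6616). Price -2.4164; hedge Δ=1.0000, bond B=-34.4924.
  t=3,j=1: stock 50.6088 → up 71.8645 (V=26.3345), down 45.5479 (V=0.0179). Price 16.1164; hedge Δ=1.0000, bond B=-34.4924.
  t=3,j=2: stock 79.8494 → up 113.3862 (V=67.8562), down 71.8645 (V=26.3345). Price 45.3570; hedge Δ=1.0000, bond B=-34.4924.
  t=3,j=3: stock 125.9847 → up 178.8982 (V=133.3682), down 113.3862 (V=67.8562). Price 91.4922; hedge Δ=1.0000, bond B=-34.4924.
  t=2,j=0: stock 35.6400 → up 50.6088 (V=16.1164), down 32.0760 (V=-2.4164). Price 9.5094; hedge Δ=1.0000, bond B=-26.1306.
  t=2,j=1: stock 56.2320 → up 79.8494 (V=45.3570), down 50.6088 (V=16.1164). Price 30.1014; hedge Δ=1.0000, bond B=-26.1306.
  t=2,j=2: stock 88.7216 → up 125.9847 (V=91.4922), down 79.8494 (V=45.3570). Price 62.5910; hedge Δ=1.0000, bond B=-26.1306.
  t=1,j=0: stock 39.6000 → up 56.2320 (V=30.1014), down 35.6400 (V=9.5094). Price 19.8041; hedge Δ=1.0000, bond B=-19.7959.
  t=1,j=1: stock 62.4800 → up 88.7216 (V=62.5910), down 56.2320 (V=30.1014). Price 42.6841; hedge Δ=1.0000, bond B=-19.7959.
  t=0,j=0: stock 44.0000 → up 62.4800 (V=42.6841), down 39.6000 (V=19.8041). Price 29.0031; hedge Δ=1.0000, bond B=-14.9969.
Check: Δ(0,0)·S0 + B(0,0) = 29.0031 = V0.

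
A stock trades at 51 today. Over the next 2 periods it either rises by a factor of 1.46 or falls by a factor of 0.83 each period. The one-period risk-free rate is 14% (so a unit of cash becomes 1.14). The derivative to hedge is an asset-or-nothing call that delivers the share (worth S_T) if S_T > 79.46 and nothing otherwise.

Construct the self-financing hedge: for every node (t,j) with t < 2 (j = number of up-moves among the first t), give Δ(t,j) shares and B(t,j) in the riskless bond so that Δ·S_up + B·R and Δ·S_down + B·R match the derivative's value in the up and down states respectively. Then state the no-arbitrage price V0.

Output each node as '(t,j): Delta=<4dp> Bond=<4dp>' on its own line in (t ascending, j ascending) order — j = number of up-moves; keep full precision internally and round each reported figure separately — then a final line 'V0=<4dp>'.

Risk-neutral probability p* = (R−d)/(u−d) = (1.14−0.83)/(1.46−0.83) = 0.4921.
Terminal values V(2,·): V(2,0)=0.0000, V(2,1)=0.0000, V(2,2)=108.7116
  t=1,j=0: stock 42.3300 → up 61.8018 (V=0.0000), down 35.1339 (V=0.0000). Price 0.0000; hedge Δ=0.0000, bond B=0.0000.
  t=1,j=1: stock 74.4600 → up 108.7116 (V=108.7116), down 61.8018 (V=0.0000). Price 46.9237; hedge Δ=2.3175, bond B=-125.6344.
  t=0,j=0: stock 51.0000 → up 74.4600 (V=46.9237), down 42.3300 (V=0.0000). Price 20.2539; hedge Δ=1.4604, bond B=-54.2282.
Check: Δ(0,0)·S0 + B(0,0) = 20.2539 = V0.

(0,0): Delta=1.4604 Bond=-54.2282
(1,0): Delta=0.0000 Bond=0.0000
(1,1): Delta=2.3175 Bond=-125.6344
V0=20.2539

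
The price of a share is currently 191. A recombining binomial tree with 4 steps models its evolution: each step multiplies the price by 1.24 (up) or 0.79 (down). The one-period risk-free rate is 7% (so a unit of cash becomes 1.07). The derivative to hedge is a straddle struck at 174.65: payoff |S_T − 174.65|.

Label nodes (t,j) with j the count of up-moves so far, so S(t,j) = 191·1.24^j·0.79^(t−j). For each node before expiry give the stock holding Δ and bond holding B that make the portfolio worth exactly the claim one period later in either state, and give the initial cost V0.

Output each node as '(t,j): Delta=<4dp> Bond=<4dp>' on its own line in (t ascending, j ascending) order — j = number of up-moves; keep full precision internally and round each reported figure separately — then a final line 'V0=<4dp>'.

(0,0): Delta=0.6637 Bond=-54.0445
(1,0): Delta=0.1444 Bond=20.5369
(1,1): Delta=0.8646 Bond=-105.4061
(2,0): Delta=-0.8127 Bond=136.0656
(2,1): Delta=0.5146 Bond=-47.2950
(2,2): Delta=1.0000 Bond=-152.5461
(3,0): Delta=-1.0000 Bond=163.2243
(3,1): Delta=-0.7403 Bond=134.8838
(3,2): Delta=1.0000 Bond=-163.2243
(3,3): Delta=1.0000 Bond=-163.2243
V0=72.7263

The replicating-portfolio and risk-neutral prices coincide; use p* = (1.07−0.79)/(1.24−0.79) = 0.6222 for the latter.
Terminal payoffs: V(4,0)=100.2553, V(4,1)=57.8786, V(4,2)=8.6367, V(4,3)=113.0405, V(4,4)=276.9148
  t=3,j=0: stock 94.1704 → up 116.7714 (V=57.8786), down 74.3947 (V=100.2553). Price 69.0539; hedge Δ=-1.0000, bond B=163.2243.
  t=3,j=1: stock 147.8118 → up 183.2867 (V=8.6367), down 116.7714 (V=57.8786). Price 25.4572; hedge Δ=-0.7403, bond B=134.8838.
  t=3,j=2: stock 232.0085 → up 287.6905 (V=113.0405), down 183.2867 (V=8.6367). Price 68.7842; hedge Δ=1.0000, bond B=-163.2243.
  t=3,j=3: stock 364.1652 → up 451.5648 (V=276.9148), down 287.6905 (V=113.0405). Price 200.9409; hedge Δ=1.0000, bond B=-163.2243.
  t=2,j=0: stock 119.2031 → up 147.8118 (V=25.4572), down 94.1704 (V=69.0539). Price 39.1842; hedge Δ=-0.8127, bond B=136.0656.
  t=2,j=1: stock 187.1036 → up 232.0085 (V=68.7842), down 147.8118 (V=25.4572). Price 48.9871; hedge Δ=0.5146, bond B=-47.2950.
  t=2,j=2: stock 293.6816 → up 364.1652 (V=200.9409), down 232.0085 (V=68.7842). Price 141.1355; hedge Δ=1.0000, bond B=-152.5461.
  t=1,j=0: stock 150.8900 → up 187.1036 (V=48.9871), down 119.2031 (V=39.1842). Price 42.3213; hedge Δ=0.1444, bond B=20.5369.
  t=1,j=1: stock 236.8400 → up 293.6816 (V=141.1355), down 187.1036 (V=48.9871). Price 99.3681; hedge Δ=0.8646, bond B=-105.4061.
  t=0,j=0: stock 191.0000 → up 236.8400 (V=99.3681), down 150.8900 (V=42.3213). Price 72.7263; hedge Δ=0.6637, bond B=-54.0445.
The time-0 hedge costs 72.7263, which is the no-arbitrage price.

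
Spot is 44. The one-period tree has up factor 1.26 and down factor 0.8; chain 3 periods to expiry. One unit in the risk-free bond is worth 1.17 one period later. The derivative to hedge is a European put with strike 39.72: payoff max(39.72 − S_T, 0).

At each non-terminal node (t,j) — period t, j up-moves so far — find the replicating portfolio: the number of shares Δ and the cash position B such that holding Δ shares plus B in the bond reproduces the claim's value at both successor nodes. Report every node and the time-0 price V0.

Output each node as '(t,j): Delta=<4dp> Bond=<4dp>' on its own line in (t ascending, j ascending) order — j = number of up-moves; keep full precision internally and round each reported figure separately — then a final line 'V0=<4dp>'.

The replicating-portfolio and risk-neutral prices coincide; use p* = (1.17−0.8)/(1.26−0.8) = 0.8043 for the latter.
At expiry t=3: V(3,0)=17.1920, V(3,1)=4.2384, V(3,2)=0.0000, V(3,3)=0.0000
Node (2,0) S=28.1600: V=(p*·4.2384+(1−p*)·17.1920)/1.17=5.7887; Δ=(4.2384−17.1920)/(35.4816−22.5280)=-1.0000; B=V−Δ·S=33.9487
Node (2,1) S=44.3520: V=(p*·0.0000+(1−p*)·4.2384)/1.17=0.7088; Δ=(0.0000−4.2384)/(55.8835−35.4816)=-0.2077; B=V−Δ·S=9.9227
Node (2,2) S=69.8544: V=(p*·0.0000+(1−p*)·0.0000)/1.17=0.0000; Δ=(0.0000−0.0000)/(88.0165−55.8835)=0.0000; B=V−Δ·S=0.0000
Node (1,0) S=35.2000: V=(p*·0.7088+(1−p*)·5.7887)/1.17=1.4553; Δ=(0.7088−5.7887)/(44.3520−28.1600)=-0.3137; B=V−Δ·S=12.4987
Node (1,1) S=55.4400: V=(p*·0.0000+(1−p*)·0.7088)/1.17=0.1185; Δ=(0.0000−0.7088)/(69.8544−44.3520)=-0.0278; B=V−Δ·S=1.6593
Node (0,0) S=44.0000: V=(p*·0.1185+(1−p*)·1.4553)/1.17=0.3248; Δ=(0.1185−1.4553)/(55.4400−35.2000)=-0.0660; B=V−Δ·S=3.2308
Root portfolio cost Δ·44+B reproduces V0=0.3248.

(0,0): Delta=-0.0660 Bond=3.2308
(1,0): Delta=-0.3137 Bond=12.4987
(1,1): Delta=-0.0278 Bond=1.6593
(2,0): Delta=-1.0000 Bond=33.9487
(2,1): Delta=-0.2077 Bond=9.9227
(2,2): Delta=0.0000 Bond=0.0000
V0=0.3248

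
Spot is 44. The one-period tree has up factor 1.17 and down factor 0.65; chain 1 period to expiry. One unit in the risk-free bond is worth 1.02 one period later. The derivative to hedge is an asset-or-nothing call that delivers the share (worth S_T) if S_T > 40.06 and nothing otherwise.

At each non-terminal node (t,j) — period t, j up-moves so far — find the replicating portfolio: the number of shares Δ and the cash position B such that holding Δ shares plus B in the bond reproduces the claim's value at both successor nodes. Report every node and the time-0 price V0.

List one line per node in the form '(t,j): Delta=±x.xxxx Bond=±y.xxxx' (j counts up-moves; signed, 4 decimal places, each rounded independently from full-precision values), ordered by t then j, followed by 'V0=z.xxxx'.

(0,0): Delta=2.2500 Bond=-63.0882
V0=35.9118

Risk-neutral probability p* = (R−d)/(u−d) = (1.02−0.65)/(1.17−0.65) = 0.7115.
Terminal payoffs: V(1,0)=0.0000, V(1,1)=51.4800
  t=0,j=0: stock 44.0000 → up 51.4800 (V=51.4800), down 28.6000 (V=0.0000). Price 35.9118; hedge Δ=2.2500, bond B=-63.0882.
Check: Δ(0,0)·S0 + B(0,0) = 35.9118 = V0.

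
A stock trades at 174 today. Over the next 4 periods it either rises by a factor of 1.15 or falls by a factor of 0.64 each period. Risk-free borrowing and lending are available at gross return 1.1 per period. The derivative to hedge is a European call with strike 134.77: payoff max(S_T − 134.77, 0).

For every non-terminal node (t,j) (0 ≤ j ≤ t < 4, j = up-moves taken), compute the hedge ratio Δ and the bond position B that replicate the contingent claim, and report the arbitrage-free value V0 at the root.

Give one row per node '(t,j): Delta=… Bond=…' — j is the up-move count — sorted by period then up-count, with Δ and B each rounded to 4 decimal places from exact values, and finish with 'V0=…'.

No-arbitrage ⇒ martingale measure with p* = (R−d)/(u−d) = 0.9020.
Terminal values V(4,·): V(4,0)=0.0000, V(4,1)=0.0000, V(4,2)=0.0000, V(4,3)=34.5946, V(4,4)=169.5571
  t=3,j=0: stock 45.6131 → up 52.4550 (V=0.0000), down 29.1924 (V=0.0000). Price 0.0000; hedge Δ=0.0000, bond B=0.0000.
  t=3,j=1: stock 81.9610 → up 94.2551 (V=0.0000), down 52.4550 (V=0.0000). Price 0.0000; hedge Δ=0.0000, bond B=0.0000.
  t=3,j=2: stock 147.2736 → up 169.3646 (V=34.5946), down 94.2551 (V=0.0000). Price 28.3664; hedge Δ=0.4606, bond B=-39.4663.
  t=3,j=3: stock 264.6322 → up 304.3271 (V=169.5571), down 169.3646 (V=34.5946). Price 142.1141; hedge Δ=1.0000, bond B=-122.5182.
  t=2,j=0: stock 71.2704 → up 81.9610 (V=0.0000), down 45.6131 (V=0.0000). Price 0.0000; hedge Δ=0.0000, bond B=0.0000.
  t=2,j=1: stock 128.0640 → up 147.2736 (V=28.3664), down 81.9610 (V=0.0000). Price 23.2594; hedge Δ=0.4343, bond B=-32.3609.
  t=2,j=2: stock 230.1150 → up 264.6322 (V=142.1141), down 147.2736 (V=28.3664). Price 119.0567; hedge Δ=0.9692, bond B=-103.9780.
  t=1,j=0: stock 111.3600 → up 128.0640 (V=23.2594), down 71.2704 (V=0.0000). Price 19.0719; hedge Δ=0.4095, bond B=-26.5348.
  t=1,j=1: stock 200.1000 → up 230.1150 (V=119.0567), down 128.0640 (V=23.2594). Price 99.6953; hedge Δ=0.9387, bond B=-88.1425.
  t=0,j=0: stock 174.0000 → up 200.1000 (V=99.6953), down 111.3600 (V=19.0719). Price 83.4464; hedge Δ=0.9085, bond B=-74.6387.
Root portfolio cost Δ·174+B reproduces V0=83.4464.

(0,0): Delta=0.9085 Bond=-74.6387
(1,0): Delta=0.4095 Bond=-26.5348
(1,1): Delta=0.9387 Bond=-88.1425
(2,0): Delta=0.0000 Bond=0.0000
(2,1): Delta=0.4343 Bond=-32.3609
(2,2): Delta=0.9692 Bond=-103.9780
(3,0): Delta=0.0000 Bond=0.0000
(3,1): Delta=0.0000 Bond=0.0000
(3,2): Delta=0.4606 Bond=-39.4663
(3,3): Delta=1.0000 Bond=-122.5182
V0=83.4464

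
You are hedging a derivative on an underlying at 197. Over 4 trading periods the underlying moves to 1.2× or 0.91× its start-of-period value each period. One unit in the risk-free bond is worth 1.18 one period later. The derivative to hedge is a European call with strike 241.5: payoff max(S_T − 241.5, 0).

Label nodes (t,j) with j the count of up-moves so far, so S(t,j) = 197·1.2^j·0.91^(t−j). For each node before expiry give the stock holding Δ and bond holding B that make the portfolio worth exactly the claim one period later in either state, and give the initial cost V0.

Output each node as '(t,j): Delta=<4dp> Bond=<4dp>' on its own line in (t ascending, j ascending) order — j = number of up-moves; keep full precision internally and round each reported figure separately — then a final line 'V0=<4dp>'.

Under the risk-neutral measure, an up-move has probability p* = (R−d)/(u−d) = 0.9310 and values discount at R = 1.18.
At expiry t=4: V(4,0)=0.0000, V(4,1)=0.0000, V(4,2)=0.0000, V(4,3)=68.2786, V(4,4)=166.9992
Node (3,0) S=148.4535: V=(p*·0.0000+(1−p*)·0.0000)/1.18=0.0000; Δ=(0.0000−0.0000)/(178.1442−135.0927)=0.0000; B=V−Δ·S=0.0000
Node (3,1) S=195.7628: V=(p*·0.0000+(1−p*)·0.0000)/1.18=0.0000; Δ=(0.0000−0.0000)/(234.9154−178.1442)=0.0000; B=V−Δ·S=0.0000
Node (3,2) S=258.1488: V=(p*·68.2786+(1−p*)·0.0000)/1.18=53.8726; Δ=(68.2786−0.0000)/(309.7786−234.9154)=0.9120; B=V−Δ·S=-181.5707
Node (3,3) S=340.4160: V=(p*·166.9992+(1−p*)·68.2786)/1.18=135.7550; Δ=(166.9992−68.2786)/(408.4992−309.7786)=1.0000; B=V−Δ·S=-204.6610
Node (2,0) S=163.1357: V=(p*·0.0000+(1−p*)·0.0000)/1.18=0.0000; Δ=(0.0000−0.0000)/(195.7628−148.4535)=0.0000; B=V−Δ·S=0.0000
Node (2,1) S=215.1240: V=(p*·53.8726+(1−p*)·0.0000)/1.18=42.5062; Δ=(53.8726−0.0000)/(258.1488−195.7628)=0.8635; B=V−Δ·S=-143.2615
Node (2,2) S=283.6800: V=(p*·135.7550+(1−p*)·53.8726)/1.18=110.2610; Δ=(135.7550−53.8726)/(340.4160−258.1488)=0.9953; B=V−Δ·S=-172.0920
Node (1,0) S=179.2700: V=(p*·42.5062+(1−p*)·0.0000)/1.18=33.5379; Δ=(42.5062−0.0000)/(215.1240−163.1357)=0.8176; B=V−Δ·S=-113.0351
Node (1,1) S=236.4000: V=(p*·110.2610+(1−p*)·42.5062)/1.18=89.4815; Δ=(110.2610−42.5062)/(283.6800−215.1240)=0.9883; B=V−Δ·S=-144.1557
Node (0,0) S=197.0000: V=(p*·89.4815+(1−p*)·33.5379)/1.18=72.5622; Δ=(89.4815−33.5379)/(236.4000−179.2700)=0.9792; B=V−Δ·S=-120.3470
Self-financing check: at every node Δ·S+B equals the discounted successor values.

(0,0): Delta=0.9792 Bond=-120.3470
(1,0): Delta=0.8176 Bond=-113.0351
(1,1): Delta=0.9883 Bond=-144.1557
(2,0): Delta=0.0000 Bond=0.0000
(2,1): Delta=0.8635 Bond=-143.2615
(2,2): Delta=0.9953 Bond=-172.0920
(3,0): Delta=0.0000 Bond=0.0000
(3,1): Delta=0.0000 Bond=0.0000
(3,2): Delta=0.9120 Bond=-181.5707
(3,3): Delta=1.0000 Bond=-204.6610
V0=72.5622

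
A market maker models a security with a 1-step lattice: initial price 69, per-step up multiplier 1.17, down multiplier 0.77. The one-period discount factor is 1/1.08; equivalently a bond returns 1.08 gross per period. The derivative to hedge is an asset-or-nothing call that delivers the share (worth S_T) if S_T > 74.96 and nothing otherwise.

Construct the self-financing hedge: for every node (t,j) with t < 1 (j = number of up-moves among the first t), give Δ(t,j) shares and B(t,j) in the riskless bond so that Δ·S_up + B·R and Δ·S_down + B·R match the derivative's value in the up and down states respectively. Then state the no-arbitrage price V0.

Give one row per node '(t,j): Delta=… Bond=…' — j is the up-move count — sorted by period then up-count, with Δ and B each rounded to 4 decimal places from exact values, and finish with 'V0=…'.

Under the risk-neutral measure, an up-move has probability p* = (R−d)/(u−d) = 0.7750 and values discount at R = 1.08.
Payoff layer (t=1): V(1,0)=0.0000, V(1,1)=80.7300
Node (0,0) S=69.0000: V=(p*·80.7300+(1−p*)·0.0000)/1.08=57.9313; Δ=(80.7300−0.0000)/(80.7300−53.1300)=2.9250; B=V−Δ·S=-143.8938
Root portfolio cost Δ·69+B reproduces V0=57.9313.

(0,0): Delta=2.9250 Bond=-143.8938
V0=57.9313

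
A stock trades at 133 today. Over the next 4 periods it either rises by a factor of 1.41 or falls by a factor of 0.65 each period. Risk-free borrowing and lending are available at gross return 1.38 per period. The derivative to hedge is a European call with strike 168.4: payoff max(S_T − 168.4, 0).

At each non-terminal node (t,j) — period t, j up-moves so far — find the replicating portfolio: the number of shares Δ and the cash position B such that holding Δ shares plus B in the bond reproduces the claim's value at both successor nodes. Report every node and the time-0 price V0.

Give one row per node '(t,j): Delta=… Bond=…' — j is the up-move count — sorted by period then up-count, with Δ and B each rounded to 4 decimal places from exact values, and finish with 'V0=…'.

Risk-neutral probability p* = (R−d)/(u−d) = (1.38−0.65)/(1.41−0.65) = 0.9605.
Terminal payoffs: V(4,0)=0.0000, V(4,1)=0.0000, V(4,2)=0.0000, V(4,3)=73.9385, V(4,4)=357.2880
(3,0): S=36.5251. Δ = (V_up−V_dn)/(S_up−S_dn) = (0.0000−0.0000)/(51.5004−23.7413) = 0.0000. V = [p*·0.0000 + (1−p*)·0.0000]/1.38 = 0.0000. B = V − Δ·S = 0.0000.
(3,1): S=79.2314. Δ = (V_up−V_dn)/(S_up−S_dn) = (0.0000−0.0000)/(111.7163−51.5004) = 0.0000. V = [p*·0.0000 + (1−p*)·0.0000]/1.38 = 0.0000. B = V − Δ·S = 0.0000.
(3,2): S=171.8712. Δ = (V_up−V_dn)/(S_up−S_dn) = (73.9385−0.0000)/(242.3385−111.7163) = 0.5660. V = [p*·73.9385 + (1−p*)·0.0000]/1.38 = 51.4636. B = V − Δ·S = -45.8238.
(3,3): S=372.8284. Δ = (V_up−V_dn)/(S_up−S_dn) = (357.2880−73.9385)/(525.6880−242.3385) = 1.0000. V = [p*·357.2880 + (1−p*)·73.9385]/1.38 = 250.7994. B = V − Δ·S = -122.0290.
(2,0): S=56.1925. Δ = (V_up−V_dn)/(S_up−S_dn) = (0.0000−0.0000)/(79.2314−36.5251) = 0.0000. V = [p*·0.0000 + (1−p*)·0.0000]/1.38 = 0.0000. B = V − Δ·S = 0.0000.
(2,1): S=121.8945. Δ = (V_up−V_dn)/(S_up−S_dn) = (51.4636−0.0000)/(171.8712−79.2314) = 0.5555. V = [p*·51.4636 + (1−p*)·0.0000]/1.38 = 35.8204. B = V − Δ·S = -31.8949.
(2,2): S=264.4173. Δ = (V_up−V_dn)/(S_up−S_dn) = (250.7994−51.4636)/(372.8284−171.8712) = 0.9919. V = [p*·250.7994 + (1−p*)·51.4636]/1.38 = 176.0369. B = V − Δ·S = -86.2470.
(1,0): S=86.4500. Δ = (V_up−V_dn)/(S_up−S_dn) = (35.8204−0.0000)/(121.8945−56.1925) = 0.5452. V = [p*·35.8204 + (1−p*)·0.0000]/1.38 = 24.9322. B = V − Δ·S = -22.1999.
(1,1): S=187.5300. Δ = (V_up−V_dn)/(S_up−S_dn) = (176.0369−35.8204)/(264.4173−121.8945) = 0.9838. V = [p*·176.0369 + (1−p*)·35.8204]/1.38 = 123.5522. B = V − Δ·S = -60.9431.
(0,0): S=133.0000. Δ = (V_up−V_dn)/(S_up−S_dn) = (123.5522−24.9322)/(187.5300−86.4500) = 0.9757. V = [p*·123.5522 + (1−p*)·24.9322]/1.38 = 86.7096. B = V − Δ·S = -43.0535.
Root portfolio cost Δ·133+B reproduces V0=86.7096.

(0,0): Delta=0.9757 Bond=-43.0535
(1,0): Delta=0.5452 Bond=-22.1999
(1,1): Delta=0.9838 Bond=-60.9431
(2,0): Delta=0.0000 Bond=0.0000
(2,1): Delta=0.5555 Bond=-31.8949
(2,2): Delta=0.9919 Bond=-86.2470
(3,0): Delta=0.0000 Bond=0.0000
(3,1): Delta=0.0000 Bond=0.0000
(3,2): Delta=0.5660 Bond=-45.8238
(3,3): Delta=1.0000 Bond=-122.0290
V0=86.7096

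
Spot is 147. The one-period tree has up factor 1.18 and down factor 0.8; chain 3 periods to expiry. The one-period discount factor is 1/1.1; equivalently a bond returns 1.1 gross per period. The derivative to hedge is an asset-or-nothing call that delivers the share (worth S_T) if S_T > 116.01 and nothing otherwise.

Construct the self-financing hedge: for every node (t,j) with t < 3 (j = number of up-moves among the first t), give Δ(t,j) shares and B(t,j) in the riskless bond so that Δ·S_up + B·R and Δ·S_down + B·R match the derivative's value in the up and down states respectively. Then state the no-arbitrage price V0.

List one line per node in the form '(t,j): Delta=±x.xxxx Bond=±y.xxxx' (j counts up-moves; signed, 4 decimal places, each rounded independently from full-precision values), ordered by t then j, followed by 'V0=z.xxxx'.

(0,0): Delta=1.5225 Bond=-86.0942
(1,0): Delta=2.6298 Bond=-224.9210
(1,1): Delta=1.3223 Bond=-59.9789
(2,0): Delta=0.0000 Bond=0.0000
(2,1): Delta=3.1053 Bond=-313.3899
(2,2): Delta=1.0000 Bond=0.0000
V0=137.7170

No-arbitrage ⇒ martingale measure with p* = (R−d)/(u−d) = 0.7895.
Terminal payoffs: V(3,0)=0.0000, V(3,1)=0.0000, V(3,2)=163.7462, V(3,3)=241.5257
(2,0): S=94.0800. Δ = (V_up−V_dn)/(S_up−S_dn) = (0.0000−0.0000)/(111.0144−75.2640) = 0.0000. V = [p*·0.0000 + (1−p*)·0.0000]/1.1 = 0.0000. B = V − Δ·S = 0.0000.
(2,1): S=138.7680. Δ = (V_up−V_dn)/(S_up−S_dn) = (163.7462−0.0000)/(163.7462−111.0144) = 3.1053. V = [p*·163.7462 + (1−p*)·0.0000]/1.1 = 117.5212. B = V − Δ·S = -313.3899.
(2,2): S=204.6828. Δ = (V_up−V_dn)/(S_up−S_dn) = (241.5257−163.7462)/(241.5257−163.7462) = 1.0000. V = [p*·241.5257 + (1−p*)·163.7462]/1.1 = 204.6828. B = V − Δ·S = 0.0000.
(1,0): S=117.6000. Δ = (V_up−V_dn)/(S_up−S_dn) = (117.5212−0.0000)/(138.7680−94.0800) = 2.6298. V = [p*·117.5212 + (1−p*)·0.0000]/1.1 = 84.3454. B = V − Δ·S = -224.9210.
(1,1): S=173.4600. Δ = (V_up−V_dn)/(S_up−S_dn) = (204.6828−117.5212)/(204.6828−138.7680) = 1.3223. V = [p*·204.6828 + (1−p*)·117.5212]/1.1 = 169.3936. B = V − Δ·S = -59.9789.
(0,0): S=147.0000. Δ = (V_up−V_dn)/(S_up−S_dn) = (169.3936−84.3454)/(173.4600−117.6000) = 1.5225. V = [p*·169.3936 + (1−p*)·84.3454]/1.1 = 137.7170. B = V − Δ·S = -86.0942.
Each (Δ,B) replicates both successor values, so the strategy is self-financing and V0 is arbitrage-free.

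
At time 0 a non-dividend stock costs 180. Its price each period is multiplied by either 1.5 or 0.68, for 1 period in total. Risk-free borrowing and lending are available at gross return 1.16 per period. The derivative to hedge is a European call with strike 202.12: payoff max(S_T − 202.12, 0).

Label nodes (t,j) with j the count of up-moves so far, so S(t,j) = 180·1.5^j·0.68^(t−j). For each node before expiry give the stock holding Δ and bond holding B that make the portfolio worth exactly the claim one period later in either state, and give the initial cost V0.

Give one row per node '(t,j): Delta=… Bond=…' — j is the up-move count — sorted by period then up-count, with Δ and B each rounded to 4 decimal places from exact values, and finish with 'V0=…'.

Risk-neutral probability p* = (R−d)/(u−d) = (1.16−0.68)/(1.5−0.68) = 0.5854.
Terminal payoffs: V(1,0)=0.0000, V(1,1)=67.8800
(0,0): S=180.0000. Δ = (V_up−V_dn)/(S_up−S_dn) = (67.8800−0.0000)/(270.0000−122.4000) = 0.4599. V = [p*·67.8800 + (1−p*)·0.0000]/1.16 = 34.2540. B = V − Δ·S = -48.5265.
The time-0 hedge costs 34.2540, which is the no-arbitrage price.

(0,0): Delta=0.4599 Bond=-48.5265
V0=34.2540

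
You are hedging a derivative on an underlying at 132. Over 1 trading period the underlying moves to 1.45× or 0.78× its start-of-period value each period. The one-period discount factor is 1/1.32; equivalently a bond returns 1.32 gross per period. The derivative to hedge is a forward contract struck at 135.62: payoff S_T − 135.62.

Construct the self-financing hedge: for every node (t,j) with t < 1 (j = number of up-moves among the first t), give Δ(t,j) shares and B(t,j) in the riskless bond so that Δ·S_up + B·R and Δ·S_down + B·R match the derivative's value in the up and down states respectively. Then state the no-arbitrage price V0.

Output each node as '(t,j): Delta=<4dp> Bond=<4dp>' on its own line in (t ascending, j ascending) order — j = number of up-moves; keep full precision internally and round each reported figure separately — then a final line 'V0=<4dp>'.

Risk-neutral probability p* = (R−d)/(u−d) = (1.32−0.78)/(1.45−0.78) = 0.8060.
Terminal values V(1,·): V(1,0)=-32.6600, V(1,1)=55.7800
Node (0,0) S=132.0000: V=(p*·55.7800+(1−p*)·-32.6600)/1.32=29.2576; Δ=(55.7800−-32.6600)/(191.4000−102.9600)=1.0000; B=V−Δ·S=-102.7424
The time-0 hedge costs 29.2576, which is the no-arbitrage price.

(0,0): Delta=1.0000 Bond=-102.7424
V0=29.2576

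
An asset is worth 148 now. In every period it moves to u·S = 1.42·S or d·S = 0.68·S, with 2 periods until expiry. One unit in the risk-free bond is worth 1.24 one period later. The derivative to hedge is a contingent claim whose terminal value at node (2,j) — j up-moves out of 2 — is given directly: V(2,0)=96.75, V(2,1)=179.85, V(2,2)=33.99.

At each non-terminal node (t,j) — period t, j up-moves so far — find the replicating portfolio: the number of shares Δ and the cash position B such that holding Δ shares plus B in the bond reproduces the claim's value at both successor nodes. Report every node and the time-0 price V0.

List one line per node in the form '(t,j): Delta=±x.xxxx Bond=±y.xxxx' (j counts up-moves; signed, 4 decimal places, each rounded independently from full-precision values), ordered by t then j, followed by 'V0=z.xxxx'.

Since d<R<u, set p* = (R−d)/(u−d) = 0.7568; price each node as the discounted p*-expectation of its children.
Payoff layer (t=2): V(2,0)=96.7500, V(2,1)=179.8500, V(2,2)=33.9900
  t=1,j=0: stock 100.6400 → up 142.9088 (V=179.8500), down 68.4352 (V=96.7500). Price 128.7391; hedge Δ=1.1158, bond B=16.4418.
  t=1,j=1: stock 210.1600 → up 298.4272 (V=33.9900), down 142.9088 (V=179.8500). Price 56.0238; hedge Δ=-0.9379, bond B=253.1319.
  t=0,j=0: stock 148.0000 → up 210.1600 (V=56.0238), down 100.6400 (V=128.7391). Price 59.4446; hedge Δ=-0.6639, bond B=157.7086.
Check: Δ(0,0)·S0 + B(0,0) = 59.4446 = V0.

(0,0): Delta=-0.6639 Bond=157.7086
(1,0): Delta=1.1158 Bond=16.4418
(1,1): Delta=-0.9379 Bond=253.1319
V0=59.4446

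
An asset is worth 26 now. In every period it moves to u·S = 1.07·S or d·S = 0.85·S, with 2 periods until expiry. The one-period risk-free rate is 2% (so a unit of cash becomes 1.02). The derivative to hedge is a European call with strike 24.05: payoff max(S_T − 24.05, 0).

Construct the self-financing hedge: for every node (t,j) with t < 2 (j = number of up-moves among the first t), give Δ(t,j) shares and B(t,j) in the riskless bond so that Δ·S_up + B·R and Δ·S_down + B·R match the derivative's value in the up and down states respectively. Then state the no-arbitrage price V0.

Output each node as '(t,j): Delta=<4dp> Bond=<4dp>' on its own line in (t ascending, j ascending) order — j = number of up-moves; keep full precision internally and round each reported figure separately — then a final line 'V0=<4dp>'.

(0,0): Delta=0.7572 Bond=-16.4067
(1,0): Delta=0.0000 Bond=0.0000
(1,1): Delta=0.9342 Bond=-21.6568
V0=3.2813

Since d<R<u, set p* = (R−d)/(u−d) = 0.7727; price each node as the discounted p*-expectation of its children.
Payoff layer (t=2): V(2,0)=0.0000, V(2,1)=0.0000, V(2,2)=5.7174
  t=1,j=0: stock 22.1000 → up 23.6470 (V=0.0000), down 18.7850 (V=0.0000). Price 0.0000; hedge Δ=0.0000, bond B=0.0000.
  t=1,j=1: stock 27.8200 → up 29.7674 (V=5.7174), down 23.6470 (V=0.0000). Price 4.3314; hedge Δ=0.9342, bond B=-21.6568.
  t=0,j=0: stock 26.0000 → up 27.8200 (V=4.3314), down 22.1000 (V=0.0000). Price 3.2813; hedge Δ=0.7572, bond B=-16.4067.
The time-0 hedge costs 3.2813, which is the no-arbitrage price.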